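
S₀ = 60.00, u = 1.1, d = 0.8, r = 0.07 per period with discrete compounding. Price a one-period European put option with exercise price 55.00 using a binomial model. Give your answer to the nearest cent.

0.65

Risk-neutral probability p = (1 + 0.07 − 0.8)/(1.1 − 0.8) = 0.2700/0.3000 = 0.9000
Terminal stock prices: S_u = 66, S_d = 48
Terminal payoffs (K − S): max(-11, 0) = 0, max(7, 0) = 7
Node 0 (S = 60): V_0 = 1/1.07·[0.9000·0.0000 + 0.1000·7.0000] = 0.6542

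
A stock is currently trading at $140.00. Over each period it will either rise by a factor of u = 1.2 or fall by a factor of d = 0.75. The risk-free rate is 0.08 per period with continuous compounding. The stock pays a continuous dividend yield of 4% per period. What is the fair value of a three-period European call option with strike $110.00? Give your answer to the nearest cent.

$42.37

Per-period risk-free factor R = e^0.08 = 1.0833; dividend-adjusted growth = e^(0.08−0.04) = 1.0408.
Risk-neutral probability p = (1.0408 − 0.75)/(1.2 − 0.75) = 0.2908/0.4500 = 0.6462
Terminal stock prices: S_uuu = 241.9, S_uud = 151.2, S_udd = 94.5, S_ddd = 59.06
Terminal payoffs (S − K): max(131.9, 0) = 131.9, max(41.2, 0) = 41.2, max(-15.5, 0) = 0, max(-50.94, 0) = 0
Node uu (S = 201.6): V_uu = e^(−0.08)·[0.6462·131.9200 + 0.3538·41.2000] = 92.1524
Node ud (S = 126): V_ud = e^(−0.08)·[0.6462·41.2000 + 0.3538·0.0000] = 24.5783
Node dd (S = 78.75): V_dd = e^(−0.08)·[0.6462·0.0000 + 0.3538·0.0000] = 0.0000
Node u (S = 168): V_u = e^(−0.08)·[0.6462·92.1524 + 0.3538·24.5783] = 63.0006
Node d (S = 105): V_d = e^(−0.08)·[0.6462·24.5783 + 0.3538·0.0000] = 14.6624
Node 0 (S = 140): V_0 = e^(−0.08)·[0.6462·63.0006 + 0.3538·14.6624] = 42.3718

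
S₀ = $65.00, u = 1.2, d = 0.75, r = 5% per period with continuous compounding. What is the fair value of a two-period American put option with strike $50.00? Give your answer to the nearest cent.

$1.33

Risk-neutral probability p = (e^0.05 − 0.75)/(1.2 − 0.75) = 0.3013/0.4500 = 0.6695
Terminal stock prices: S_uu = 93.6, S_ud = 58.5, S_dd = 36.56
Terminal payoffs (K − S): max(-43.6, 0) = 0, max(-8.5, 0) = 0, max(13.44, 0) = 13.44
Node u (S = 78): continuation = e^(−0.05)·[0.6695·0.0000 + 0.3305·0.0000] = 0.0000; exercise value = 0.0000 ≤ continuation, so V_u = 0.0000
Node d (S = 48.75): continuation = e^(−0.05)·[0.6695·0.0000 + 0.3305·13.4375] = 4.2246; exercise value = 1.2500 ≤ continuation, so V_d = 4.2246
Node 0 (S = 65): continuation = e^(−0.05)·[0.6695·0.0000 + 0.3305·4.2246] = 1.3282; exercise value = 0.0000 ≤ continuation, so V_0 = 1.3282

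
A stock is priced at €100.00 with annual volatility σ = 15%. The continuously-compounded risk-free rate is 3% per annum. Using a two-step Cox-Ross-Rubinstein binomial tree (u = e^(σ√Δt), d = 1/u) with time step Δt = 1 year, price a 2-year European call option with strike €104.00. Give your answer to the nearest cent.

€9.27

CRR parameters: u = e^(σ√Δt) = e^(0.15·√1) = 1.1618, d = 1/u = 0.8607
Per-period rate: rΔt = 0.03·1 = 0.03, so R = e^0.03 = 1.0305
Risk-neutral probability p = (e^0.03 − 0.8607)/(1.1618 − 0.8607) = 0.1697/0.3011 = 0.5637
Terminal stock prices: S_uu = 135, S_ud = 100, S_dd = 74.08
Terminal payoffs (S − K): max(30.99, 0) = 30.99, max(-4, 0) = 0, max(-29.92, 0) = 0
Node u (S = 116.2): V_u = e^(−0.03)·[0.5637·30.9859 + 0.4363·0.0000] = 16.9507
Node d (S = 86.07): V_d = e^(−0.03)·[0.5637·0.0000 + 0.4363·0.0000] = 0.0000
Node 0 (S = 100): V_0 = e^(−0.03)·[0.5637·16.9507 + 0.4363·0.0000] = 9.2728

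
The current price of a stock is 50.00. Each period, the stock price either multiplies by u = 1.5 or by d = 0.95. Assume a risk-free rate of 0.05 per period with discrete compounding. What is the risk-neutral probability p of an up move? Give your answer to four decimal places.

p = 0.1818

Risk-neutral probability p = (1 + 0.05 − 0.95)/(1.5 − 0.95) = 0.1000/0.5500 = 0.1818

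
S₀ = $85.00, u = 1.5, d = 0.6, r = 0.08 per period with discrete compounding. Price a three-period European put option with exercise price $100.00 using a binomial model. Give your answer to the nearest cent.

Risk-neutral probability p = (1 + 0.08 − 0.6)/(1.5 − 0.6) = 0.4800/0.9000 = 0.5333
Terminal stock prices: S_uuu = 286.9, S_uud = 114.8, S_udd = 45.9, S_ddd = 18.36
Terminal payoffs (K − S): max(-186.9, 0) = 0, max(-14.75, 0) = 0, max(54.1, 0) = 54.1, max(81.64, 0) = 81.64
Node uu (S = 191.2): V_uu = 1/1.08·[0.5333·0.0000 + 0.4667·0.0000] = 0.0000
Node ud (S = 76.5): V_ud = 1/1.08·[0.5333·0.0000 + 0.4667·54.1000] = 23.3765
Node dd (S = 30.6): V_dd = 1/1.08·[0.5333·54.1000 + 0.4667·81.6400] = 61.9926
Node u (S = 127.5): V_u = 1/1.08·[0.5333·0.0000 + 0.4667·23.3765] = 10.1010
Node d (S = 51): V_d = 1/1.08·[0.5333·23.3765 + 0.4667·61.9926] = 38.3309
Node 0 (S = 85): V_0 = 1/1.08·[0.5333·10.1010 + 0.4667·38.3309] = 21.5509

$21.55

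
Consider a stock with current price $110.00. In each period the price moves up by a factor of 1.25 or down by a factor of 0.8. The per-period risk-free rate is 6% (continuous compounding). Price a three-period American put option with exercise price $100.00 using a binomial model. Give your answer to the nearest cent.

$6.63

Risk-neutral probability p = (e^0.06 − 0.8)/(1.25 − 0.8) = 0.2618/0.4500 = 0.5819
Terminal stock prices: S_uuu = 214.8, S_uud = 137.5, S_udd = 88, S_ddd = 56.32
Terminal payoffs (K − S): max(-114.8, 0) = 0, max(-37.5, 0) = 0, max(12, 0) = 12, max(43.68, 0) = 43.68
Node uu (S = 171.9): continuation = e^(−0.06)·[0.5819·0.0000 + 0.4181·0.0000] = 0.0000; exercise value = 0.0000 ≤ continuation, so V_uu = 0.0000
Node ud (S = 110): continuation = e^(−0.06)·[0.5819·0.0000 + 0.4181·12.0000] = 4.7255; exercise value = 0.0000 ≤ continuation, so V_ud = 4.7255
Node dd (S = 70.4): continuation = e^(−0.06)·[0.5819·12.0000 + 0.4181·43.6800] = 23.7765; exercise value = 29.6000 > continuation, so V_dd = 29.6000 (exercise)
Node u (S = 137.5): continuation = e^(−0.06)·[0.5819·0.0000 + 0.4181·4.7255] = 1.8609; exercise value = 0.0000 ≤ continuation, so V_u = 1.8609
Node d (S = 88): continuation = e^(−0.06)·[0.5819·4.7255 + 0.4181·29.6000] = 14.2456; exercise value = 12.0000 ≤ continuation, so V_d = 14.2456
Node 0 (S = 110): continuation = e^(−0.06)·[0.5819·1.8609 + 0.4181·14.2456] = 6.6295; exercise value = 0.0000 ≤ continuation, so V_0 = 6.6295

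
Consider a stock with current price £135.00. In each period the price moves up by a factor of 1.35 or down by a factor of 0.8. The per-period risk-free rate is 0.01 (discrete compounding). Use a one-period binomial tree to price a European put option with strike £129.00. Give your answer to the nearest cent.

£12.85

Risk-neutral probability p = (1 + 0.01 − 0.8)/(1.35 − 0.8) = 0.2100/0.5500 = 0.3818
Terminal stock prices: S_u = 182.2, S_d = 108
Terminal payoffs (K − S): max(-53.25, 0) = 0, max(21, 0) = 21
Node 0 (S = 135): V_0 = 1/1.01·[0.3818·0.0000 + 0.6182·21.0000] = 12.8533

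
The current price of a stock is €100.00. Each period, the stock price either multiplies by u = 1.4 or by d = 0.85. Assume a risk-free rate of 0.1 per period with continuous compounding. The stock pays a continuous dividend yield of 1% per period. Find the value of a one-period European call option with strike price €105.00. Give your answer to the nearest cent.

Per-period risk-free factor R = e^0.1 = 1.1052; dividend-adjusted growth = e^(0.1−0.01) = 1.0942.
Risk-neutral probability p = (1.0942 − 0.85)/(1.4 − 0.85) = 0.2442/0.5500 = 0.4440
Terminal stock prices: S_u = 140, S_d = 85
Terminal payoffs (S − K): max(35, 0) = 35, max(-20, 0) = 0
Node 0 (S = 100): V_0 = e^(−0.1)·[0.4440·35.0000 + 0.5560·0.0000] = 14.0597

€14.06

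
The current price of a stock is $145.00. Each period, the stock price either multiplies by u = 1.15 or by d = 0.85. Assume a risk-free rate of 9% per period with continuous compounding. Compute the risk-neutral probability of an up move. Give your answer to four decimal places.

Risk-neutral probability p = (e^0.09 − 0.85)/(1.15 − 0.85) = 0.2442/0.3000 = 0.8139

p = 0.8139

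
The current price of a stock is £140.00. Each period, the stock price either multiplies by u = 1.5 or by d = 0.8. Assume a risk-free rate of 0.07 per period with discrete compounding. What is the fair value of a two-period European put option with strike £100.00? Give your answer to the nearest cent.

Risk-neutral probability p = (1 + 0.07 − 0.8)/(1.5 − 0.8) = 0.2700/0.7000 = 0.3857
Terminal stock prices: S_uu = 315, S_ud = 168, S_dd = 89.6
Terminal payoffs (K − S): max(-215, 0) = 0, max(-68, 0) = 0, max(10.4, 0) = 10.4
Node u (S = 210): V_u = 1/1.07·[0.3857·0.0000 + 0.6143·0.0000] = 0.0000
Node d (S = 112): V_d = 1/1.07·[0.3857·0.0000 + 0.6143·10.4000] = 5.9706
Node 0 (S = 140): V_0 = 1/1.07·[0.3857·0.0000 + 0.6143·5.9706] = 3.4277

£3.43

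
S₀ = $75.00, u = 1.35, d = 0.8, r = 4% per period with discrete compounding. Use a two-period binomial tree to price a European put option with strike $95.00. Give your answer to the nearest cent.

Risk-neutral probability p = (1 + 0.04 − 0.8)/(1.35 − 0.8) = 0.2400/0.5500 = 0.4364
Terminal stock prices: S_uu = 136.7, S_ud = 81, S_dd = 48
Terminal payoffs (K − S): max(-41.69, 0) = 0, max(14, 0) = 14, max(47, 0) = 47
Node u (S = 101.2): V_u = 1/1.04·[0.4364·0.0000 + 0.5636·14.0000] = 7.5874
Node d (S = 60): V_d = 1/1.04·[0.4364·14.0000 + 0.5636·47.0000] = 31.3462
Node 0 (S = 75): V_0 = 1/1.04·[0.4364·7.5874 + 0.5636·31.3462] = 20.1718

$20.17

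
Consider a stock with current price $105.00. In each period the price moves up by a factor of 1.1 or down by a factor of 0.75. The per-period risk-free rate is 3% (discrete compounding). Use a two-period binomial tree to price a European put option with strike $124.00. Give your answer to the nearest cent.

$13.72

Risk-neutral probability p = (1 + 0.03 − 0.75)/(1.1 − 0.75) = 0.2800/0.3500 = 0.8000
Terminal stock prices: S_uu = 127.1, S_ud = 86.63, S_dd = 59.06
Terminal payoffs (K − S): max(-3.05, 0) = 0, max(37.37, 0) = 37.37, max(64.94, 0) = 64.94
Node u (S = 115.5): V_u = 1/1.03·[0.8000·0.0000 + 0.2000·37.3750] = 7.2573
Node d (S = 78.75): V_d = 1/1.03·[0.8000·37.3750 + 0.2000·64.9375] = 41.6383
Node 0 (S = 105): V_0 = 1/1.03·[0.8000·7.2573 + 0.2000·41.6383] = 13.7218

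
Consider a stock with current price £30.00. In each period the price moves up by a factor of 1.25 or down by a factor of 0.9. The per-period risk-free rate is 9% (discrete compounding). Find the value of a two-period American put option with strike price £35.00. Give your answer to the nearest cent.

Risk-neutral probability p = (1 + 0.09 − 0.9)/(1.25 − 0.9) = 0.1900/0.3500 = 0.5429
Terminal stock prices: S_uu = 46.88, S_ud = 33.75, S_dd = 24.3
Terminal payoffs (K − S): max(-11.88, 0) = 0, max(1.25, 0) = 1.25, max(10.7, 0) = 10.7
Node u (S = 37.5): continuation = 1/1.09·[0.5429·0.0000 + 0.4571·1.2500] = 0.5242; exercise value = 0.0000 ≤ continuation, so V_u = 0.5242
Node d (S = 27): continuation = 1/1.09·[0.5429·1.2500 + 0.4571·10.7000] = 5.1101; exercise value = 8.0000 > continuation, so V_d = 8.0000 (exercise)
Node 0 (S = 30): continuation = 1/1.09·[0.5429·0.5242 + 0.4571·8.0000] = 3.6163; exercise value = 5.0000 > continuation, so V_0 = 5.0000 (exercise)

£5.00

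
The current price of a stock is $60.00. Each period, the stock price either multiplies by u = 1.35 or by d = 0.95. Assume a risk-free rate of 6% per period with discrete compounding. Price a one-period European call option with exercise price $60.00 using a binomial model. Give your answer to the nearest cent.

$5.45

Risk-neutral probability p = (1 + 0.06 − 0.95)/(1.35 − 0.95) = 0.1100/0.4000 = 0.2750
Terminal stock prices: S_u = 81, S_d = 57
Terminal payoffs (S − K): max(21, 0) = 21, max(-3, 0) = 0
Node 0 (S = 60): V_0 = 1/1.06·[0.2750·21.0000 + 0.7250·0.0000] = 5.4481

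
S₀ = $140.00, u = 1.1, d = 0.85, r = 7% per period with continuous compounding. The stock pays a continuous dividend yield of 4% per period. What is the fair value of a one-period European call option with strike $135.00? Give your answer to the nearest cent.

Per-period risk-free factor R = e^0.07 = 1.0725; dividend-adjusted growth = e^(0.07−0.04) = 1.0305.
Risk-neutral probability p = (1.0305 − 0.85)/(1.1 − 0.85) = 0.1805/0.2500 = 0.7218
Terminal stock prices: S_u = 154, S_d = 119
Terminal payoffs (S − K): max(19, 0) = 19, max(-16, 0) = 0
Node 0 (S = 140): V_0 = e^(−0.07)·[0.7218·19.0000 + 0.2782·0.0000] = 12.7874

$12.79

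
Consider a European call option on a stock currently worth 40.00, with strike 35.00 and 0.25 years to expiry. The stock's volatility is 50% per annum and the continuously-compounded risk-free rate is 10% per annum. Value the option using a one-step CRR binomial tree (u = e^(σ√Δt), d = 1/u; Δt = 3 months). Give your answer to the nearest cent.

7.79

CRR parameters: u = e^(σ√Δt) = e^(0.5·√0.25) = 1.2840, d = 1/u = 0.7788
Per-period rate: rΔt = 0.1·0.25 = 0.025, so R = e^0.025 = 1.0253
Risk-neutral probability p = (e^0.025 − 0.7788)/(1.2840 − 0.7788) = 0.2465/0.5052 = 0.4879
Terminal stock prices: S_u = 51.36, S_d = 31.15
Terminal payoffs (S − K): max(16.36, 0) = 16.36, max(-3.848, 0) = 0
Node 0 (S = 40): V_0 = e^(−0.025)·[0.4879·16.3610 + 0.5121·0.0000] = 7.7859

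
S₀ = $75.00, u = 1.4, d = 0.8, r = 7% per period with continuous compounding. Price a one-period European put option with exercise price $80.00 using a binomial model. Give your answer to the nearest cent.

$10.18

Risk-neutral probability p = (e^0.07 − 0.8)/(1.4 − 0.8) = 0.2725/0.6000 = 0.4542
Terminal stock prices: S_u = 105, S_d = 60
Terminal payoffs (K − S): max(-25, 0) = 0, max(20, 0) = 20
Node 0 (S = 75): V_0 = e^(−0.07)·[0.4542·0.0000 + 0.5458·20.0000] = 10.1784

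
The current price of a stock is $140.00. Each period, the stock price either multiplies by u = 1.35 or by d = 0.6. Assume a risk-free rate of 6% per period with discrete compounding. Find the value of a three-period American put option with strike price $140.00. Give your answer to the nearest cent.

$26.04

Risk-neutral probability p = (1 + 0.06 − 0.6)/(1.35 − 0.6) = 0.4600/0.7500 = 0.6133
Terminal stock prices: S_uuu = 344.5, S_uud = 153.1, S_udd = 68.04, S_ddd = 30.24
Terminal payoffs (K − S): max(-204.5, 0) = 0, max(-13.09, 0) = 0, max(71.96, 0) = 71.96, max(109.8, 0) = 109.8
Node uu (S = 255.2): continuation = 1/1.06·[0.6133·0.0000 + 0.3867·0.0000] = 0.0000; exercise value = 0.0000 ≤ continuation, so V_uu = 0.0000
Node ud (S = 113.4): continuation = 1/1.06·[0.6133·0.0000 + 0.3867·71.9600] = 26.2496; exercise value = 26.6000 > continuation, so V_ud = 26.6000 (exercise)
Node dd (S = 50.4): continuation = 1/1.06·[0.6133·71.9600 + 0.3867·109.7600] = 81.6755; exercise value = 89.6000 > continuation, so V_dd = 89.6000 (exercise)
Node u (S = 189): continuation = 1/1.06·[0.6133·0.0000 + 0.3867·26.6000] = 9.7031; exercise value = 0.0000 ≤ continuation, so V_u = 9.7031
Node d (S = 84): continuation = 1/1.06·[0.6133·26.6000 + 0.3867·89.6000] = 48.0755; exercise value = 56.0000 > continuation, so V_d = 56.0000 (exercise)
Node 0 (S = 140): continuation = 1/1.06·[0.6133·9.7031 + 0.3867·56.0000] = 26.0421; exercise value = 0.0000 ≤ continuation, so V_0 = 26.0421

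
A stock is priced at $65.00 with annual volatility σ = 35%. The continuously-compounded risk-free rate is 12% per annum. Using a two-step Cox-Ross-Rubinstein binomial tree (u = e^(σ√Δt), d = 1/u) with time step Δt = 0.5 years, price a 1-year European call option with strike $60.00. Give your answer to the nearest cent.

$15.25

CRR parameters: u = e^(σ√Δt) = e^(0.35·√0.5) = 1.2808, d = 1/u = 0.7808
Per-period rate: rΔt = 0.12·0.5 = 0.06, so R = e^0.06 = 1.0618
Risk-neutral probability p = (e^0.06 − 0.7808)/(1.2808 − 0.7808) = 0.2811/0.5000 = 0.5621
Terminal stock prices: S_uu = 106.6, S_ud = 65, S_dd = 39.62
Terminal payoffs (S − K): max(46.63, 0) = 46.63, max(5, 0) = 5, max(-20.38, 0) = 0
Node u (S = 83.25): V_u = e^(−0.06)·[0.5621·46.6297 + 0.4379·5.0000] = 26.7463
Node d (S = 50.75): V_d = e^(−0.06)·[0.5621·5.0000 + 0.4379·0.0000] = 2.6469
Node 0 (S = 65): V_0 = e^(−0.06)·[0.5621·26.7463 + 0.4379·2.6469] = 15.2503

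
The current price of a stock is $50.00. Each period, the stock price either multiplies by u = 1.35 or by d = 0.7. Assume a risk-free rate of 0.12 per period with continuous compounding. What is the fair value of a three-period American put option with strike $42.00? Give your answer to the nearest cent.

$2.61

Risk-neutral probability p = (e^0.12 − 0.7)/(1.35 − 0.7) = 0.4275/0.6500 = 0.6577
Terminal stock prices: S_uuu = 123, S_uud = 63.79, S_udd = 33.07, S_ddd = 17.15
Terminal payoffs (K − S): max(-81.02, 0) = 0, max(-21.79, 0) = 0, max(8.925, 0) = 8.925, max(24.85, 0) = 24.85
Node uu (S = 91.13): continuation = e^(−0.12)·[0.6577·0.0000 + 0.3423·0.0000] = 0.0000; exercise value = 0.0000 ≤ continuation, so V_uu = 0.0000
Node ud (S = 47.25): continuation = e^(−0.12)·[0.6577·0.0000 + 0.3423·8.9250] = 2.7097; exercise value = 0.0000 ≤ continuation, so V_ud = 2.7097
Node dd (S = 24.5): continuation = e^(−0.12)·[0.6577·8.9250 + 0.3423·24.8500] = 12.7507; exercise value = 17.5000 > continuation, so V_dd = 17.5000 (exercise)
Node u (S = 67.5): continuation = e^(−0.12)·[0.6577·0.0000 + 0.3423·2.7097] = 0.8227; exercise value = 0.0000 ≤ continuation, so V_u = 0.8227
Node d (S = 35): continuation = e^(−0.12)·[0.6577·2.7097 + 0.3423·17.5000] = 6.8937; exercise value = 7.0000 > continuation, so V_d = 7.0000 (exercise)
Node 0 (S = 50): continuation = e^(−0.12)·[0.6577·0.8227 + 0.3423·7.0000] = 2.6051; exercise value = 0.0000 ≤ continuation, so V_0 = 2.6051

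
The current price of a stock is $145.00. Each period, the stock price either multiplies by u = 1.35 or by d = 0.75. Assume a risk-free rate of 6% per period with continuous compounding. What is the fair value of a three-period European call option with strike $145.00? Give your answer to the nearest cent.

$42.12

Risk-neutral probability p = (e^0.06 − 0.75)/(1.35 − 0.75) = 0.3118/0.6000 = 0.5197
Terminal stock prices: S_uuu = 356.8, S_uud = 198.2, S_udd = 110.1, S_ddd = 61.17
Terminal payoffs (S − K): max(211.8, 0) = 211.8, max(53.2, 0) = 53.2, max(-34.89, 0) = 0, max(-83.83, 0) = 0
Node uu (S = 264.3): V_uu = e^(−0.06)·[0.5197·211.7544 + 0.4803·53.1969] = 127.7066
Node ud (S = 146.8): V_ud = e^(−0.06)·[0.5197·53.1969 + 0.4803·0.0000] = 26.0378
Node dd (S = 81.56): V_dd = e^(−0.06)·[0.5197·0.0000 + 0.4803·0.0000] = 0.0000
Node u (S = 195.8): V_u = e^(−0.06)·[0.5197·127.7066 + 0.4803·26.0378] = 74.2844
Node d (S = 108.8): V_d = e^(−0.06)·[0.5197·26.0378 + 0.4803·0.0000] = 12.7445
Node 0 (S = 145): V_0 = e^(−0.06)·[0.5197·74.2844 + 0.4803·12.7445] = 42.1237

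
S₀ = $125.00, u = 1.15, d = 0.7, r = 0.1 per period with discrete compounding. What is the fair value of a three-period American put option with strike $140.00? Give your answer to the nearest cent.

$15.00

Risk-neutral probability p = (1 + 0.1 − 0.7)/(1.15 − 0.7) = 0.4000/0.4500 = 0.8889
Terminal stock prices: S_uuu = 190.1, S_uud = 115.7, S_udd = 70.44, S_ddd = 42.87
Terminal payoffs (K − S): max(-50.11, 0) = 0, max(24.28, 0) = 24.28, max(69.56, 0) = 69.56, max(97.12, 0) = 97.12
Node uu (S = 165.3): continuation = 1/1.1·[0.8889·0.0000 + 0.1111·24.2813] = 2.4527; exercise value = 0.0000 ≤ continuation, so V_uu = 2.4527
Node ud (S = 100.6): continuation = 1/1.1·[0.8889·24.2813 + 0.1111·69.5625] = 26.6477; exercise value = 39.3750 > continuation, so V_ud = 39.3750 (exercise)
Node dd (S = 61.25): continuation = 1/1.1·[0.8889·69.5625 + 0.1111·97.1250] = 66.0227; exercise value = 78.7500 > continuation, so V_dd = 78.7500 (exercise)
Node u (S = 143.8): continuation = 1/1.1·[0.8889·2.4527 + 0.1111·39.3750] = 5.9592; exercise value = 0.0000 ≤ continuation, so V_u = 5.9592
Node d (S = 87.5): continuation = 1/1.1·[0.8889·39.3750 + 0.1111·78.7500] = 39.7727; exercise value = 52.5000 > continuation, so V_d = 52.5000 (exercise)
Node 0 (S = 125): continuation = 1/1.1·[0.8889·5.9592 + 0.1111·52.5000] = 10.1186; exercise value = 15.0000 > continuation, so V_0 = 15.0000 (exercise)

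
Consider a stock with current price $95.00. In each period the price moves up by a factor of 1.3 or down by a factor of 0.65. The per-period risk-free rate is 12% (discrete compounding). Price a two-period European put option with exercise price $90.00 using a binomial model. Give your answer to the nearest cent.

$6.15

Risk-neutral probability p = (1 + 0.12 − 0.65)/(1.3 − 0.65) = 0.4700/0.6500 = 0.7231
Terminal stock prices: S_uu = 160.6, S_ud = 80.28, S_dd = 40.14
Terminal payoffs (K − S): max(-70.55, 0) = 0, max(9.725, 0) = 9.725, max(49.86, 0) = 49.86
Node u (S = 123.5): V_u = 1/1.12·[0.7231·0.0000 + 0.2769·9.7250] = 2.4045
Node d (S = 61.75): V_d = 1/1.12·[0.7231·9.7250 + 0.2769·49.8625] = 18.6071
Node 0 (S = 95): V_0 = 1/1.12·[0.7231·2.4045 + 0.2769·18.6071] = 6.1530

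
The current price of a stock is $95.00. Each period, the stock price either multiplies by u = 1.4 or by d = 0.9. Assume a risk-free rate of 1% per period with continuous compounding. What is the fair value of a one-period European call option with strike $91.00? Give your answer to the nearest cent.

$9.15

Risk-neutral probability p = (e^0.01 − 0.9)/(1.4 − 0.9) = 0.1101/0.5000 = 0.2201
Terminal stock prices: S_u = 133, S_d = 85.5
Terminal payoffs (S − K): max(42, 0) = 42, max(-5.5, 0) = 0
Node 0 (S = 95): V_0 = e^(−0.01)·[0.2201·42.0000 + 0.7799·0.0000] = 9.1522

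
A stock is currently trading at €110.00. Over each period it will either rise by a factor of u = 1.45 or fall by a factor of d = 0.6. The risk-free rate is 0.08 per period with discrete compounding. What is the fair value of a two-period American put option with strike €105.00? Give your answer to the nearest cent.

Risk-neutral probability p = (1 + 0.08 − 0.6)/(1.45 − 0.6) = 0.4800/0.8500 = 0.5647
Terminal stock prices: S_uu = 231.3, S_ud = 95.7, S_dd = 39.6
Terminal payoffs (K − S): max(-126.3, 0) = 0, max(9.3, 0) = 9.3, max(65.4, 0) = 65.4
Node u (S = 159.5): continuation = 1/1.08·[0.5647·0.0000 + 0.4353·9.3000] = 3.7484; exercise value = 0.0000 ≤ continuation, so V_u = 3.7484
Node d (S = 66): continuation = 1/1.08·[0.5647·9.3000 + 0.4353·65.4000] = 31.2222; exercise value = 39.0000 > continuation, so V_d = 39.0000 (exercise)
Node 0 (S = 110): continuation = 1/1.08·[0.5647·3.7484 + 0.4353·39.0000] = 17.6789; exercise value = 0.0000 ≤ continuation, so V_0 = 17.6789

€17.68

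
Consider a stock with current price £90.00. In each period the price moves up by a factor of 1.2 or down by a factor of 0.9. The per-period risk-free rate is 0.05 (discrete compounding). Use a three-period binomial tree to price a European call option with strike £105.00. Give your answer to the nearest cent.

£9.23

Risk-neutral probability p = (1 + 0.05 − 0.9)/(1.2 − 0.9) = 0.1500/0.3000 = 0.5000
Terminal stock prices: S_uuu = 155.5, S_uud = 116.6, S_udd = 87.48, S_ddd = 65.61
Terminal payoffs (S − K): max(50.52, 0) = 50.52, max(11.64, 0) = 11.64, max(-17.52, 0) = 0, max(-39.39, 0) = 0
Node uu (S = 129.6): V_uu = 1/1.05·[0.5000·50.5200 + 0.5000·11.6400] = 29.6000
Node ud (S = 97.2): V_ud = 1/1.05·[0.5000·11.6400 + 0.5000·0.0000] = 5.5429
Node dd (S = 72.9): V_dd = 1/1.05·[0.5000·0.0000 + 0.5000·0.0000] = 0.0000
Node u (S = 108): V_u = 1/1.05·[0.5000·29.6000 + 0.5000·5.5429] = 16.7347
Node d (S = 81): V_d = 1/1.05·[0.5000·5.5429 + 0.5000·0.0000] = 2.6395
Node 0 (S = 90): V_0 = 1/1.05·[0.5000·16.7347 + 0.5000·2.6395] = 9.2258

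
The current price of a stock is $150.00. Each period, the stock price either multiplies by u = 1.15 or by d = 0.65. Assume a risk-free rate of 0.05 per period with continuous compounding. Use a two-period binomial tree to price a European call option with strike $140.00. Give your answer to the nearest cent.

$34.02

Risk-neutral probability p = (e^0.05 − 0.65)/(1.15 − 0.65) = 0.4013/0.5000 = 0.8025
Terminal stock prices: S_uu = 198.4, S_ud = 112.1, S_dd = 63.38
Terminal payoffs (S − K): max(58.37, 0) = 58.37, max(-27.88, 0) = 0, max(-76.62, 0) = 0
Node u (S = 172.5): V_u = e^(−0.05)·[0.8025·58.3750 + 0.1975·0.0000] = 44.5636
Node d (S = 97.5): V_d = e^(−0.05)·[0.8025·0.0000 + 0.1975·0.0000] = 0.0000
Node 0 (S = 150): V_0 = e^(−0.05)·[0.8025·44.5636 + 0.1975·0.0000] = 34.0199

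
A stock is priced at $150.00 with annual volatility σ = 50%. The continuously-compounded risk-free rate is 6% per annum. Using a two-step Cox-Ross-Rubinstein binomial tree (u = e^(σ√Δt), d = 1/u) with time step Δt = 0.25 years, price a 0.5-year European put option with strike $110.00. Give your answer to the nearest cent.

$5.23

CRR parameters: u = e^(σ√Δt) = e^(0.5·√0.25) = 1.2840, d = 1/u = 0.7788
Per-period rate: rΔt = 0.06·0.25 = 0.015, so R = e^0.015 = 1.0151
Risk-neutral probability p = (e^0.015 − 0.7788)/(1.2840 − 0.7788) = 0.2363/0.5052 = 0.4677
Terminal stock prices: S_uu = 247.3, S_ud = 150, S_dd = 90.98
Terminal payoffs (K − S): max(-137.3, 0) = 0, max(-40, 0) = 0, max(19.02, 0) = 19.02
Node u (S = 192.6): V_u = e^(−0.015)·[0.4677·0.0000 + 0.5323·0.0000] = 0.0000
Node d (S = 116.8): V_d = e^(−0.015)·[0.4677·0.0000 + 0.5323·19.0204] = 9.9731
Node 0 (S = 150): V_0 = e^(−0.015)·[0.4677·0.0000 + 0.5323·9.9731] = 5.2293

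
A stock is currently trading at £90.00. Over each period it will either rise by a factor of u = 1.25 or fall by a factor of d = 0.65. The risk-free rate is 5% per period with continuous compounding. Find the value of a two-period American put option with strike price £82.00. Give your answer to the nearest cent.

£9.18

Risk-neutral probability p = (e^0.05 − 0.65)/(1.25 − 0.65) = 0.4013/0.6000 = 0.6688
Terminal stock prices: S_uu = 140.6, S_ud = 73.12, S_dd = 38.03
Terminal payoffs (K − S): max(-58.62, 0) = 0, max(8.875, 0) = 8.875, max(43.97, 0) = 43.97
Node u (S = 112.5): continuation = e^(−0.05)·[0.6688·0.0000 + 0.3312·8.8750] = 2.7962; exercise value = 0.0000 ≤ continuation, so V_u = 2.7962
Node d (S = 58.5): continuation = e^(−0.05)·[0.6688·8.8750 + 0.3312·43.9750] = 19.5008; exercise value = 23.5000 > continuation, so V_d = 23.5000 (exercise)
Node 0 (S = 90): continuation = e^(−0.05)·[0.6688·2.7962 + 0.3312·23.5000] = 9.1828; exercise value = 0.0000 ≤ continuation, so V_0 = 9.1828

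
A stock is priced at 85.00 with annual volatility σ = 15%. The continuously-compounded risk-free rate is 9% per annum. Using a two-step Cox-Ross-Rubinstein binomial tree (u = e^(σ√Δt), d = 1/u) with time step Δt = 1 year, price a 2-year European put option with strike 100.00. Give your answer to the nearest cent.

CRR parameters: u = e^(σ√Δt) = e^(0.15·√1) = 1.1618, d = 1/u = 0.8607
Per-period rate: rΔt = 0.09·1 = 0.09, so R = e^0.09 = 1.0942
Risk-neutral probability p = (e^0.09 − 0.8607)/(1.1618 − 0.8607) = 0.2335/0.3011 = 0.7753
Terminal stock prices: S_uu = 114.7, S_ud = 85, S_dd = 62.97
Terminal payoffs (K − S): max(-14.74, 0) = 0, max(15, 0) = 15, max(37.03, 0) = 37.03
Node u (S = 98.76): V_u = e^(−0.09)·[0.7753·0.0000 + 0.2247·15.0000] = 3.0803
Node d (S = 73.16): V_d = e^(−0.09)·[0.7753·15.0000 + 0.2247·37.0305] = 18.2329
Node 0 (S = 85): V_0 = e^(−0.09)·[0.7753·3.0803 + 0.2247·18.2329] = 5.9268

5.93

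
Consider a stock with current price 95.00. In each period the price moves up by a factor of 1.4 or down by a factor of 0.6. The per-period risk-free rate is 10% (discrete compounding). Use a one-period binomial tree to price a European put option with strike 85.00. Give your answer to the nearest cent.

9.55

Risk-neutral probability p = (1 + 0.1 − 0.6)/(1.4 − 0.6) = 0.5000/0.8000 = 0.6250
Terminal stock prices: S_u = 133, S_d = 57
Terminal payoffs (K − S): max(-48, 0) = 0, max(28, 0) = 28
Node 0 (S = 95): V_0 = 1/1.1·[0.6250·0.0000 + 0.3750·28.0000] = 9.5455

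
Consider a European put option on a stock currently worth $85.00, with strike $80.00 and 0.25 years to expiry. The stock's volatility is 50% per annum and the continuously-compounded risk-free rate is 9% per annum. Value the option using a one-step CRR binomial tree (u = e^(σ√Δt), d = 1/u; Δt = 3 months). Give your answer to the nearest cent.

CRR parameters: u = e^(σ√Δt) = e^(0.5·√0.25) = 1.2840, d = 1/u = 0.7788
Per-period rate: rΔt = 0.09·0.25 = 0.0225, so R = e^0.0225 = 1.0228
Risk-neutral probability p = (e^0.0225 − 0.7788)/(1.2840 − 0.7788) = 0.2440/0.5052 = 0.4829
Terminal stock prices: S_u = 109.1, S_d = 66.2
Terminal payoffs (K − S): max(-29.14, 0) = 0, max(13.8, 0) = 13.8
Node 0 (S = 85): V_0 = e^(−0.0225)·[0.4829·0.0000 + 0.5171·13.8019] = 6.9787

$6.98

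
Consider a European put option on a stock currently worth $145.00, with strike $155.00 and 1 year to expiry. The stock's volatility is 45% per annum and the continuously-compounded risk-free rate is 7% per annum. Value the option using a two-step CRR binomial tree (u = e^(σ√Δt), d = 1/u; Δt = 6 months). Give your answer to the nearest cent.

CRR parameters: u = e^(σ√Δt) = e^(0.45·√0.5) = 1.3746, d = 1/u = 0.7275
Per-period rate: rΔt = 0.07·0.5 = 0.035, so R = e^0.035 = 1.0356
Risk-neutral probability p = (e^0.035 − 0.7275)/(1.3746 − 0.7275) = 0.3082/0.6472 = 0.4762
Terminal stock prices: S_uu = 274, S_ud = 145, S_dd = 76.73
Terminal payoffs (K − S): max(-119, 0) = 0, max(10, 0) = 10, max(78.27, 0) = 78.27
Node u (S = 199.3): V_u = e^(−0.035)·[0.4762·0.0000 + 0.5238·10.0000] = 5.0583
Node d (S = 105.5): V_d = e^(−0.035)·[0.4762·10.0000 + 0.5238·78.2666] = 44.1873
Node 0 (S = 145): V_0 = e^(−0.035)·[0.4762·5.0583 + 0.5238·44.1873] = 24.6770

$24.68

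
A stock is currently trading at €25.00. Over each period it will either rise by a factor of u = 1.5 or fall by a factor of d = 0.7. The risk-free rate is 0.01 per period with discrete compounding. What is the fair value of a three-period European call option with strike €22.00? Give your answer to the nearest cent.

Risk-neutral probability p = (1 + 0.01 − 0.7)/(1.5 − 0.7) = 0.3100/0.8000 = 0.3875
Terminal stock prices: S_uuu = 84.38, S_uud = 39.38, S_udd = 18.37, S_ddd = 8.575
Terminal payoffs (S − K): max(62.38, 0) = 62.38, max(17.38, 0) = 17.38, max(-3.625, 0) = 0, max(-13.43, 0) = 0
Node uu (S = 56.25): V_uu = 1/1.01·[0.3875·62.3750 + 0.6125·17.3750] = 34.4678
Node ud (S = 26.25): V_ud = 1/1.01·[0.3875·17.3750 + 0.6125·0.0000] = 6.6662
Node dd (S = 12.25): V_dd = 1/1.01·[0.3875·0.0000 + 0.6125·0.0000] = 0.0000
Node u (S = 37.5): V_u = 1/1.01·[0.3875·34.4678 + 0.6125·6.6662] = 17.2666
Node d (S = 17.5): V_d = 1/1.01·[0.3875·6.6662 + 0.6125·0.0000] = 2.5576
Node 0 (S = 25): V_0 = 1/1.01·[0.3875·17.2666 + 0.6125·2.5576] = 8.1756

€8.18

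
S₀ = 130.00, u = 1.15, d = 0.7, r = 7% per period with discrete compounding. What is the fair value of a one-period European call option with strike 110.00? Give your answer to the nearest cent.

30.35

Risk-neutral probability p = (1 + 0.07 − 0.7)/(1.15 − 0.7) = 0.3700/0.4500 = 0.8222
Terminal stock prices: S_u = 149.5, S_d = 91
Terminal payoffs (S − K): max(39.5, 0) = 39.5, max(-19, 0) = 0
Node 0 (S = 130): V_0 = 1/1.07·[0.8222·39.5000 + 0.1778·0.0000] = 30.3531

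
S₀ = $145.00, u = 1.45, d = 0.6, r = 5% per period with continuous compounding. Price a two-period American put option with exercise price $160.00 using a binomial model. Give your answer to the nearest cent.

$40.20

Risk-neutral probability p = (e^0.05 − 0.6)/(1.45 − 0.6) = 0.4513/0.8500 = 0.5309
Terminal stock prices: S_uu = 304.9, S_ud = 126.1, S_dd = 52.2
Terminal payoffs (K − S): max(-144.9, 0) = 0, max(33.85, 0) = 33.85, max(107.8, 0) = 107.8
Node u (S = 210.2): continuation = e^(−0.05)·[0.5309·0.0000 + 0.4691·33.8500] = 15.1044; exercise value = 0.0000 ≤ continuation, so V_u = 15.1044
Node d (S = 87): continuation = e^(−0.05)·[0.5309·33.8500 + 0.4691·107.8000] = 65.1967; exercise value = 73.0000 > continuation, so V_d = 73.0000 (exercise)
Node 0 (S = 145): continuation = e^(−0.05)·[0.5309·15.1044 + 0.4691·73.0000] = 40.2016; exercise value = 15.0000 ≤ continuation, so V_0 = 40.2016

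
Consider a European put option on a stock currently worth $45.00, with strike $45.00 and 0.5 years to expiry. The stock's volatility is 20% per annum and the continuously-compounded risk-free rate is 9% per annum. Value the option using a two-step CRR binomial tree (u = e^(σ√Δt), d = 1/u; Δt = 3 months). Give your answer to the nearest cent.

CRR parameters: u = e^(σ√Δt) = e^(0.2·√0.25) = 1.1052, d = 1/u = 0.9048
Per-period rate: rΔt = 0.09·0.25 = 0.0225, so R = e^0.0225 = 1.0228
Risk-neutral probability p = (e^0.0225 − 0.9048)/(1.1052 − 0.9048) = 0.1179/0.2003 = 0.5886
Terminal stock prices: S_uu = 54.96, S_ud = 45, S_dd = 36.84
Terminal payoffs (K − S): max(-9.963, 0) = 0, max(0, 0) = 0, max(8.157, 0) = 8.157
Node u (S = 49.73): V_u = e^(−0.0225)·[0.5886·0.0000 + 0.4114·0.0000] = 0.0000
Node d (S = 40.72): V_d = e^(−0.0225)·[0.5886·0.0000 + 0.4114·8.1571] = 3.2811
Node 0 (S = 45): V_0 = e^(−0.0225)·[0.5886·0.0000 + 0.4114·3.2811] = 1.3198

$1.32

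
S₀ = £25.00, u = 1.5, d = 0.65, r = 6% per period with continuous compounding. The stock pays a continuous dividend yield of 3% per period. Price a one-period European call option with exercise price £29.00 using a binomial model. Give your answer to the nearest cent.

Per-period risk-free factor R = e^0.06 = 1.0618; dividend-adjusted growth = e^(0.06−0.03) = 1.0305.
Risk-neutral probability p = (1.0305 − 0.65)/(1.5 − 0.65) = 0.3805/0.8500 = 0.4476
Terminal stock prices: S_u = 37.5, S_d = 16.25
Terminal payoffs (S − K): max(8.5, 0) = 8.5, max(-12.75, 0) = 0
Node 0 (S = 25): V_0 = e^(−0.06)·[0.4476·8.5000 + 0.5524·0.0000] = 3.5830

£3.58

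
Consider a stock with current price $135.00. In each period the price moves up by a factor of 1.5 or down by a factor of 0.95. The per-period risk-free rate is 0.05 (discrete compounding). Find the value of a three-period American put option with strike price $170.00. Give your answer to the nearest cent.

$35.00

Risk-neutral probability p = (1 + 0.05 − 0.95)/(1.5 − 0.95) = 0.1000/0.5500 = 0.1818
Terminal stock prices: S_uuu = 455.6, S_uud = 288.6, S_udd = 182.8, S_ddd = 115.7
Terminal payoffs (K − S): max(-285.6, 0) = 0, max(-118.6, 0) = 0, max(-12.76, 0) = 0, max(54.25, 0) = 54.25
Node uu (S = 303.8): continuation = 1/1.05·[0.1818·0.0000 + 0.8182·0.0000] = 0.0000; exercise value = 0.0000 ≤ continuation, so V_uu = 0.0000
Node ud (S = 192.4): continuation = 1/1.05·[0.1818·0.0000 + 0.8182·0.0000] = 0.0000; exercise value = 0.0000 ≤ continuation, so V_ud = 0.0000
Node dd (S = 121.8): continuation = 1/1.05·[0.1818·0.0000 + 0.8182·54.2544] = 42.2761; exercise value = 48.1625 > continuation, so V_dd = 48.1625 (exercise)
Node u (S = 202.5): continuation = 1/1.05·[0.1818·0.0000 + 0.8182·0.0000] = 0.0000; exercise value = 0.0000 ≤ continuation, so V_u = 0.0000
Node d (S = 128.2): continuation = 1/1.05·[0.1818·0.0000 + 0.8182·48.1625] = 37.5292; exercise value = 41.7500 > continuation, so V_d = 41.7500 (exercise)
Node 0 (S = 135): continuation = 1/1.05·[0.1818·0.0000 + 0.8182·41.7500] = 32.5325; exercise value = 35.0000 > continuation, so V_0 = 35.0000 (exercise)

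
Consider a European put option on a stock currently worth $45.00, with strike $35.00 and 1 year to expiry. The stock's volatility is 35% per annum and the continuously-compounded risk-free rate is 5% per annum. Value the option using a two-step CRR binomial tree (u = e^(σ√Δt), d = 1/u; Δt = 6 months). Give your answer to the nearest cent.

CRR parameters: u = e^(σ√Δt) = e^(0.35·√0.5) = 1.2808, d = 1/u = 0.7808
Per-period rate: rΔt = 0.05·0.5 = 0.025, so R = e^0.025 = 1.0253
Risk-neutral probability p = (e^0.025 − 0.7808)/(1.2808 − 0.7808) = 0.2446/0.5000 = 0.4891
Terminal stock prices: S_uu = 73.82, S_ud = 45, S_dd = 27.43
Terminal payoffs (K − S): max(-38.82, 0) = 0, max(-10, 0) = 0, max(7.569, 0) = 7.569
Node u (S = 57.64): V_u = e^(−0.025)·[0.4891·0.0000 + 0.5109·0.0000] = 0.0000
Node d (S = 35.13): V_d = e^(−0.025)·[0.4891·0.0000 + 0.5109·7.5686] = 3.7716
Node 0 (S = 45): V_0 = e^(−0.025)·[0.4891·0.0000 + 0.5109·3.7716] = 1.8794

$1.88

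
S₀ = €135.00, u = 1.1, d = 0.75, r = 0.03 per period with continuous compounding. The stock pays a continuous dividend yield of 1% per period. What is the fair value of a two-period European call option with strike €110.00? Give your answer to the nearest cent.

Per-period risk-free factor R = e^0.03 = 1.0305; dividend-adjusted growth = e^(0.03−0.01) = 1.0202.
Risk-neutral probability p = (1.0202 − 0.75)/(1.1 − 0.75) = 0.2702/0.3500 = 0.7720
Terminal stock prices: S_uu = 163.4, S_ud = 111.4, S_dd = 75.94
Terminal payoffs (S − K): max(53.35, 0) = 53.35, max(1.375, 0) = 1.375, max(-34.06, 0) = 0
Node u (S = 148.5): V_u = e^(−0.03)·[0.7720·53.3500 + 0.2280·1.3750] = 40.2734
Node d (S = 101.2): V_d = e^(−0.03)·[0.7720·1.3750 + 0.2280·0.0000] = 1.0301
Node 0 (S = 135): V_0 = e^(−0.03)·[0.7720·40.2734 + 0.2280·1.0301] = 30.4003

€30.40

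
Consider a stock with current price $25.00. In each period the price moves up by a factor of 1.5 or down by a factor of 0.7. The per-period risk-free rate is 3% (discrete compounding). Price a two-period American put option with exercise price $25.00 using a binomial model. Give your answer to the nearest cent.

$4.28

Risk-neutral probability p = (1 + 0.03 − 0.7)/(1.5 − 0.7) = 0.3300/0.8000 = 0.4125
Terminal stock prices: S_uu = 56.25, S_ud = 26.25, S_dd = 12.25
Terminal payoffs (K − S): max(-31.25, 0) = 0, max(-1.25, 0) = 0, max(12.75, 0) = 12.75
Node u (S = 37.5): continuation = 1/1.03·[0.4125·0.0000 + 0.5875·0.0000] = 0.0000; exercise value = 0.0000 ≤ continuation, so V_u = 0.0000
Node d (S = 17.5): continuation = 1/1.03·[0.4125·0.0000 + 0.5875·12.7500] = 7.2725; exercise value = 7.5000 > continuation, so V_d = 7.5000 (exercise)
Node 0 (S = 25): continuation = 1/1.03·[0.4125·0.0000 + 0.5875·7.5000] = 4.2779; exercise value = 0.0000 ≤ continuation, so V_0 = 4.2779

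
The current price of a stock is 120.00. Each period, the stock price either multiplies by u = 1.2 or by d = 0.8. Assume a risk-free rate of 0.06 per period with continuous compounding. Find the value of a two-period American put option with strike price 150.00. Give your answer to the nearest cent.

Risk-neutral probability p = (e^0.06 − 0.8)/(1.2 − 0.8) = 0.2618/0.4000 = 0.6546
Terminal stock prices: S_uu = 172.8, S_ud = 115.2, S_dd = 76.8
Terminal payoffs (K − S): max(-22.8, 0) = 0, max(34.8, 0) = 34.8, max(73.2, 0) = 73.2
Node u (S = 144): continuation = e^(−0.06)·[0.6546·0.0000 + 0.3454·34.8000] = 11.3202; exercise value = 6.0000 ≤ continuation, so V_u = 11.3202
Node d (S = 96): continuation = e^(−0.06)·[0.6546·34.8000 + 0.3454·73.2000] = 45.2647; exercise value = 54.0000 > continuation, so V_d = 54.0000 (exercise)
Node 0 (S = 120): continuation = e^(−0.06)·[0.6546·11.3202 + 0.3454·54.0000] = 24.5444; exercise value = 30.0000 > continuation, so V_0 = 30.0000 (exercise)

30.00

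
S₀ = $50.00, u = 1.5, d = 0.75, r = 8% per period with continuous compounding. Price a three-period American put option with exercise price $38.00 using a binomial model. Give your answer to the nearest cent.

Risk-neutral probability p = (e^0.08 − 0.75)/(1.5 − 0.75) = 0.3333/0.7500 = 0.4444
Terminal stock prices: S_uuu = 168.8, S_uud = 84.38, S_udd = 42.19, S_ddd = 21.09
Terminal payoffs (K − S): max(-130.8, 0) = 0, max(-46.38, 0) = 0, max(-4.188, 0) = 0, max(16.91, 0) = 16.91
Node uu (S = 112.5): continuation = e^(−0.08)·[0.4444·0.0000 + 0.5556·0.0000] = 0.0000; exercise value = 0.0000 ≤ continuation, so V_uu = 0.0000
Node ud (S = 56.25): continuation = e^(−0.08)·[0.4444·0.0000 + 0.5556·0.0000] = 0.0000; exercise value = 0.0000 ≤ continuation, so V_ud = 0.0000
Node dd (S = 28.12): continuation = e^(−0.08)·[0.4444·0.0000 + 0.5556·16.9062] = 8.6712; exercise value = 9.8750 > continuation, so V_dd = 9.8750 (exercise)
Node u (S = 75): continuation = e^(−0.08)·[0.4444·0.0000 + 0.5556·0.0000] = 0.0000; exercise value = 0.0000 ≤ continuation, so V_u = 0.0000
Node d (S = 37.5): continuation = e^(−0.08)·[0.4444·0.0000 + 0.5556·9.8750] = 5.0649; exercise value = 0.5000 ≤ continuation, so V_d = 5.0649
Node 0 (S = 50): continuation = e^(−0.08)·[0.4444·0.0000 + 0.5556·5.0649] = 2.5978; exercise value = 0.0000 ≤ continuation, so V_0 = 2.5978

$2.60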